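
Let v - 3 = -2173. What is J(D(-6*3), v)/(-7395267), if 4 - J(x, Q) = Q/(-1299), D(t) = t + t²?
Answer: -3026/9606451833 ≈ -3.1500e-7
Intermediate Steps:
v = -2170 (v = 3 - 2173 = -2170)
J(x, Q) = 4 + Q/1299 (J(x, Q) = 4 - Q/(-1299) = 4 - Q*(-1)/1299 = 4 - (-1)*Q/1299 = 4 + Q/1299)
J(D(-6*3), v)/(-7395267) = (4 + (1/1299)*(-2170))/(-7395267) = (4 - 2170/1299)*(-1/7395267) = (3026/1299)*(-1/7395267) = -3026/9606451833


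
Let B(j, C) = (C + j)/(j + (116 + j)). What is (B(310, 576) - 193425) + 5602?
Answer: -69118421/368 ≈ -1.8782e+5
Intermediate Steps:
B(j, C) = (C + j)/(116 + 2*j)
(B(310, 576) - 193425) + 5602 = ((576 + 310)/(2*(58 + 310)) - 193425) + 5602 = ((½)*886/368 - 193425) + 5602 = ((½)*(1/368)*886 - 193425) + 5602 = (443/368 - 193425) + 5602 = -71179957/368 + 5602 = -69118421/368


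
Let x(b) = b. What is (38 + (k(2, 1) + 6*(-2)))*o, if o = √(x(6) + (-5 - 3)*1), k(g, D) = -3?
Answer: 23*I*√2 ≈ 32.527*I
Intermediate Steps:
o = I*√2 (o = √(6 + (-5 - 3)*1) = √(6 - 8*1) = √(6 - 8) = √(-2) = I*√2 ≈ 1.4142*I)
(38 + (k(2, 1) + 6*(-2)))*o = (38 + (-3 + 6*(-2)))*(I*√2) = (38 + (-3 - 12))*(I*√2) = (38 - 15)*(I*√2) = 23*(I*√2) = 23*I*√2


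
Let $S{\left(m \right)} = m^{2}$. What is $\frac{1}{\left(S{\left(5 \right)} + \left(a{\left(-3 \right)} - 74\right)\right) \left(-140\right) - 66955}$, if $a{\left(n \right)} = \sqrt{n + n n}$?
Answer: $- \frac{1717}{103179755} + \frac{4 \sqrt{6}}{103179755} \approx -1.6546 \cdot 10^{-5}$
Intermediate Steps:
$a{\left(n \right)} = \sqrt{n + n^{2}}$
$\frac{1}{\left(S{\left(5 \right)} + \left(a{\left(-3 \right)} - 74\right)\right) \left(-140\right) - 66955} = \frac{1}{\left(5^{2} + \left(\sqrt{- 3 \left(1 - 3\right)} - 74\right)\right) \left(-140\right) - 66955} = \frac{1}{\left(25 - \left(74 - \sqrt{\left(-3\right) \left(-2\right)}\right)\right) \left(-140\right) - 66955} = \frac{1}{\left(25 - \left(74 - \sqrt{6}\right)\right) \left(-140\right) - 66955} = \frac{1}{\left(-49 + \sqrt{6}\right) \left(-140\right) - 66955} = \frac{1}{\left(6860 - 140 \sqrt{6}\right) - 66955} = \frac{1}{-60095 - 140 \sqrt{6}}$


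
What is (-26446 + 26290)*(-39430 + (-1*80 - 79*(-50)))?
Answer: 5547360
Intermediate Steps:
(-26446 + 26290)*(-39430 + (-1*80 - 79*(-50))) = -156*(-39430 + (-80 + 3950)) = -156*(-39430 + 3870) = -156*(-35560) = 5547360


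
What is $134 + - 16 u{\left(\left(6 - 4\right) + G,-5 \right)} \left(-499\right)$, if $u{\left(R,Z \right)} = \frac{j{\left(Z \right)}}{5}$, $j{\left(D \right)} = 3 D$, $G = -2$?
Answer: $-23818$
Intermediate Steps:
$u{\left(R,Z \right)} = \frac{3 Z}{5}$
$134 + - 16 u{\left(\left(6 - 4\right) + G,-5 \right)} \left(-499\right) = 134 + - 16 \cdot \frac{3}{5} \left(-5\right) \left(-499\right) = 134 + \left(-16\right) \left(-3\right) \left(-499\right) = 134 + 48 \left(-499\right) = 134 - 23952 = -23818$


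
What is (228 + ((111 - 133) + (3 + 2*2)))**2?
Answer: 45369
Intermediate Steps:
(228 + ((111 - 133) + (3 + 2*2)))**2 = (228 + (-22 + (3 + 4)))**2 = (228 + (-22 + 7))**2 = (228 - 15)**2 = 213**2 = 45369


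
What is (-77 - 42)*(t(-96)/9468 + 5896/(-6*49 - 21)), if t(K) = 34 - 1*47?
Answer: 105451799/47340 ≈ 2227.5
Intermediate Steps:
t(K) = -13 (t(K) = 34 - 47 = -13)
(-77 - 42)*(t(-96)/9468 + 5896/(-6*49 - 21)) = (-77 - 42)*(-13/9468 + 5896/(-6*49 - 21)) = -119*(-13*1/9468 + 5896/(-294 - 21)) = -119*(-13/9468 + 5896/(-315)) = -119*(-13/9468 + 5896*(-1/315)) = -119*(-13/9468 - 5896/315) = -119*(-6203047/331380) = 105451799/47340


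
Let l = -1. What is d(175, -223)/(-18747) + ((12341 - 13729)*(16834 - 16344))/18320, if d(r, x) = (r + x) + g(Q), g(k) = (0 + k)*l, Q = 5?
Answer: -318730967/8586126 ≈ -37.122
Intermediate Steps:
g(k) = -k (g(k) = (0 + k)*(-1) = k*(-1) = -k)
d(r, x) = -5 + r + x (d(r, x) = (r + x) - 1*5 = (r + x) - 5 = -5 + r + x)
d(175, -223)/(-18747) + ((12341 - 13729)*(16834 - 16344))/18320 = (-5 + 175 - 223)/(-18747) + ((12341 - 13729)*(16834 - 16344))/18320 = -53*(-1/18747) - 1388*490*(1/18320) = 53/18747 - 680120*1/18320 = 53/18747 - 17003/458 = -318730967/8586126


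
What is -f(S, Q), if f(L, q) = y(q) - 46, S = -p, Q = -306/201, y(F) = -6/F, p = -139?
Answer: 715/17 ≈ 42.059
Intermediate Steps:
Q = -102/67 (Q = -306*1/201 = -102/67 ≈ -1.5224)
S = 139 (S = -1*(-139) = 139)
f(L, q) = -46 - 6/q (f(L, q) = -6/q - 46 = -46 - 6/q)
-f(S, Q) = -(-46 - 6/(-102/67)) = -(-46 - 6*(-67/102)) = -(-46 + 67/17) = -1*(-715/17) = 715/17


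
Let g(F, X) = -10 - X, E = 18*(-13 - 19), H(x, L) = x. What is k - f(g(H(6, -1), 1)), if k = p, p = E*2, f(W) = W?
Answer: -1141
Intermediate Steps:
E = -576 (E = 18*(-32) = -576)
p = -1152 (p = -576*2 = -1152)
k = -1152
k - f(g(H(6, -1), 1)) = -1152 - (-10 - 1*1) = -1152 - (-10 - 1) = -1152 - 1*(-11) = -1152 + 11 = -1141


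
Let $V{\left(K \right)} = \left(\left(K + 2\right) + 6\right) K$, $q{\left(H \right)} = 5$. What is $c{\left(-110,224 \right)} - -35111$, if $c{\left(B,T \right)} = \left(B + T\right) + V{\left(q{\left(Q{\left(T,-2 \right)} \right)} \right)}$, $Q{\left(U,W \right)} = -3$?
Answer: $35290$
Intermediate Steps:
$V{\left(K \right)} = K \left(8 + K\right)$ ($V{\left(K \right)} = \left(\left(2 + K\right) + 6\right) K = \left(8 + K\right) K = K \left(8 + K\right)$)
$c{\left(B,T \right)} = 65 + B + T$ ($c{\left(B,T \right)} = \left(B + T\right) + 5 \left(8 + 5\right) = \left(B + T\right) + 5 \cdot 13 = \left(B + T\right) + 65 = 65 + B + T$)
$c{\left(-110,224 \right)} - -35111 = \left(65 - 110 + 224\right) - -35111 = 179 + 35111 = 35290$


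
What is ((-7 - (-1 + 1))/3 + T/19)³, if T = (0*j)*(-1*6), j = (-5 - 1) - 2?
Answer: -343/27 ≈ -12.704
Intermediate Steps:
j = -8 (j = -6 - 2 = -8)
T = 0 (T = (0*(-8))*(-1*6) = 0*(-6) = 0)
((-7 - (-1 + 1))/3 + T/19)³ = ((-7 - (-1 + 1))/3 + 0/19)³ = ((-7 - 0)*(⅓) + 0*(1/19))³ = ((-7 - 1*0)*(⅓) + 0)³ = ((-7 + 0)*(⅓) + 0)³ = (-7*⅓ + 0)³ = (-7/3 + 0)³ = (-7/3)³ = -343/27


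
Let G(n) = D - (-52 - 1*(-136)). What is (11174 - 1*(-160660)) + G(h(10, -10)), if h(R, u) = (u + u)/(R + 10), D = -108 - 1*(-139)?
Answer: 171781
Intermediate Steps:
D = 31 (D = -108 + 139 = 31)
h(R, u) = 2*u/(10 + R) (h(R, u) = (2*u)/(10 + R) = 2*u/(10 + R))
G(n) = -53 (G(n) = 31 - (-52 - 1*(-136)) = 31 - (-52 + 136) = 31 - 1*84 = 31 - 84 = -53)
(11174 - 1*(-160660)) + G(h(10, -10)) = (11174 - 1*(-160660)) - 53 = (11174 + 160660) - 53 = 171834 - 53 = 171781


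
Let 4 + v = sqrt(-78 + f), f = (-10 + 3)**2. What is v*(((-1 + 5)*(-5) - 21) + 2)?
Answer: 156 - 39*I*sqrt(29) ≈ 156.0 - 210.02*I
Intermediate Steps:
f = 49 (f = (-7)**2 = 49)
v = -4 + I*sqrt(29) (v = -4 + sqrt(-78 + 49) = -4 + sqrt(-29) = -4 + I*sqrt(29) ≈ -4.0 + 5.3852*I)
v*(((-1 + 5)*(-5) - 21) + 2) = (-4 + I*sqrt(29))*(((-1 + 5)*(-5) - 21) + 2) = (-4 + I*sqrt(29))*((4*(-5) - 21) + 2) = (-4 + I*sqrt(29))*((-20 - 21) + 2) = (-4 + I*sqrt(29))*(-41 + 2) = (-4 + I*sqrt(29))*(-39) = 156 - 39*I*sqrt(29)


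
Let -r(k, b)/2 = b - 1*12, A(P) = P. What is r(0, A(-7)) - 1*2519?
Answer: -2481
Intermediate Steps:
r(k, b) = 24 - 2*b (r(k, b) = -2*(b - 1*12) = -2*(b - 12) = -2*(-12 + b) = 24 - 2*b)
r(0, A(-7)) - 1*2519 = (24 - 2*(-7)) - 1*2519 = (24 + 14) - 2519 = 38 - 2519 = -2481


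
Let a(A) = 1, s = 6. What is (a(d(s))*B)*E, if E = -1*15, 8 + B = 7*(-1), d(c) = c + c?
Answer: 225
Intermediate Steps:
d(c) = 2*c
B = -15 (B = -8 + 7*(-1) = -8 - 7 = -15)
E = -15
(a(d(s))*B)*E = (1*(-15))*(-15) = -15*(-15) = 225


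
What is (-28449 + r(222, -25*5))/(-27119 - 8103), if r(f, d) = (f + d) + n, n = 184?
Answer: 14084/17611 ≈ 0.79973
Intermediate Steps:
r(f, d) = 184 + d + f (r(f, d) = (f + d) + 184 = (d + f) + 184 = 184 + d + f)
(-28449 + r(222, -25*5))/(-27119 - 8103) = (-28449 + (184 - 25*5 + 222))/(-27119 - 8103) = (-28449 + (184 - 125 + 222))/(-35222) = (-28449 + 281)*(-1/35222) = -28168*(-1/35222) = 14084/17611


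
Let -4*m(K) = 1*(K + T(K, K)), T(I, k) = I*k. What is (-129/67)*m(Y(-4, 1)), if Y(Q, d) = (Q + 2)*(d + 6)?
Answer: 11739/134 ≈ 87.604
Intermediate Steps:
Y(Q, d) = (2 + Q)*(6 + d)
m(K) = -K/4 - K**2/4 (m(K) = -(K + K*K)/4 = -(K + K**2)/4 = -K/4 - K**2/4)
(-129/67)*m(Y(-4, 1)) = (-129/67)*((12 + 2*1 + 6*(-4) - 4*1)*(-1 - (12 + 2*1 + 6*(-4) - 4*1))/4) = (-129*1/67)*((12 + 2 - 24 - 4)*(-1 - (12 + 2 - 24 - 4))/4) = -129*(-14)*(-1 - 1*(-14))/268 = -129*(-14)*(-1 + 14)/268 = -129*(-14)*13/268 = -129/67*(-91/2) = 11739/134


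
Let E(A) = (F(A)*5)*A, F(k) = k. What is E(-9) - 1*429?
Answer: -24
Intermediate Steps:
E(A) = 5*A² (E(A) = (A*5)*A = (5*A)*A = 5*A²)
E(-9) - 1*429 = 5*(-9)² - 1*429 = 5*81 - 429 = 405 - 429 = -24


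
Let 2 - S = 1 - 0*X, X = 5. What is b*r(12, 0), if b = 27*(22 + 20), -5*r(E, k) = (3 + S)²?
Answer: -18144/5 ≈ -3628.8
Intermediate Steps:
S = 1 (S = 2 - (1 - 0*5) = 2 - (1 - 1*0) = 2 - (1 + 0) = 2 - 1*1 = 2 - 1 = 1)
r(E, k) = -16/5 (r(E, k) = -(3 + 1)²/5 = -⅕*4² = -⅕*16 = -16/5)
b = 1134 (b = 27*42 = 1134)
b*r(12, 0) = 1134*(-16/5) = -18144/5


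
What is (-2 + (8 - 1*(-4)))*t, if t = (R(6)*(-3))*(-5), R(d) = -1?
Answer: -150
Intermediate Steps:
t = -15 (t = -1*(-3)*(-5) = 3*(-5) = -15)
(-2 + (8 - 1*(-4)))*t = (-2 + (8 - 1*(-4)))*(-15) = (-2 + (8 + 4))*(-15) = (-2 + 12)*(-15) = 10*(-15) = -150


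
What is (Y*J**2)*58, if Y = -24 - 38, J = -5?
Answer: -89900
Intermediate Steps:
Y = -62
(Y*J**2)*58 = -62*(-5)**2*58 = -62*25*58 = -1550*58 = -89900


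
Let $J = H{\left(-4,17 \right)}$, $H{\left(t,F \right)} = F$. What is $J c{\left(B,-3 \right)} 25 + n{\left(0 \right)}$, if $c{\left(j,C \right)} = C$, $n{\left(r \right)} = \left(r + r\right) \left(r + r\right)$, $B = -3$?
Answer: $-1275$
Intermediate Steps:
$n{\left(r \right)} = 4 r^{2}$ ($n{\left(r \right)} = 2 r 2 r = 4 r^{2}$)
$J = 17$
$J c{\left(B,-3 \right)} 25 + n{\left(0 \right)} = 17 \left(\left(-3\right) 25\right) + 4 \cdot 0^{2} = 17 \left(-75\right) + 4 \cdot 0 = -1275 + 0 = -1275$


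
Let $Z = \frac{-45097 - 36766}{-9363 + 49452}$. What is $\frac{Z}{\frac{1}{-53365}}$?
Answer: $\frac{4368618995}{40089} \approx 1.0897 \cdot 10^{5}$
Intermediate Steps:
$Z = - \frac{81863}{40089} \approx -2.042$
$\frac{Z}{\frac{1}{-53365}} = - \frac{81863}{40089 \frac{1}{-53365}} = - \frac{81863}{40089 \left(- \frac{1}{53365}\right)} = \left(- \frac{81863}{40089}\right) \left(-53365\right) = \frac{4368618995}{40089}$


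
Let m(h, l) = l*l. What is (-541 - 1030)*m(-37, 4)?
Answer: -25136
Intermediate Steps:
m(h, l) = l**2
(-541 - 1030)*m(-37, 4) = (-541 - 1030)*4**2 = -1571*16 = -25136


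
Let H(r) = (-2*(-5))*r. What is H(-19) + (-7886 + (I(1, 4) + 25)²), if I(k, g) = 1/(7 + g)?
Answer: -901020/121 ≈ -7446.4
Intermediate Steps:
H(r) = 10*r
H(-19) + (-7886 + (I(1, 4) + 25)²) = 10*(-19) + (-7886 + (1/(7 + 4) + 25)²) = -190 + (-7886 + (1/11 + 25)²) = -190 + (-7886 + (276/11)²) = -190 + (-7886 + 76176/121) = -190 - 878030/121 = -901020/121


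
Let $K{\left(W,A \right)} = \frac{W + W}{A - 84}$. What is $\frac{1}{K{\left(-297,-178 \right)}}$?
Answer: $\frac{131}{297} \approx 0.44108$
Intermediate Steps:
$K{\left(W,A \right)} = \frac{2 W}{-84 + A}$
$\frac{1}{K{\left(-297,-178 \right)}} = \frac{1}{2 \left(-297\right) \frac{1}{-84 - 178}} = \frac{1}{2 \left(-297\right) \frac{1}{-262}} = \frac{1}{2 \left(-297\right) \left(- \frac{1}{262}\right)} = \frac{1}{\frac{297}{131}} = \frac{131}{297}$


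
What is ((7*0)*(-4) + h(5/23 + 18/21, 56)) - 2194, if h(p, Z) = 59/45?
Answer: -98671/45 ≈ -2192.7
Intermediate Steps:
h(p, Z) = 59/45 (h(p, Z) = 59*(1/45) = 59/45)
((7*0)*(-4) + h(5/23 + 18/21, 56)) - 2194 = ((7*0)*(-4) + 59/45) - 2194 = (0*(-4) + 59/45) - 2194 = (0 + 59/45) - 2194 = 59/45 - 2194 = -98671/45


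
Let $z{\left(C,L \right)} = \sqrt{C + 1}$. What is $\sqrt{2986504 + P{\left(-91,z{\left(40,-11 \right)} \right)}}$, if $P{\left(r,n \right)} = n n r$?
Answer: $\sqrt{2982773} \approx 1727.1$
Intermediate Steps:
$z{\left(C,L \right)} = \sqrt{1 + C}$
$P{\left(r,n \right)} = r n^{2}$ ($P{\left(r,n \right)} = n^{2} r = r n^{2}$)
$\sqrt{2986504 + P{\left(-91,z{\left(40,-11 \right)} \right)}} = \sqrt{2986504 - 91 \left(\sqrt{1 + 40}\right)^{2}} = \sqrt{2986504 - 91 \left(\sqrt{41}\right)^{2}} = \sqrt{2986504 - 3731} = \sqrt{2982773}$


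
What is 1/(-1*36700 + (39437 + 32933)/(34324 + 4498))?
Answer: -19411/712347515 ≈ -2.7249e-5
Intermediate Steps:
1/(-1*36700 + (39437 + 32933)/(34324 + 4498)) = 1/(-36700 + 72370/38822) = 1/(-36700 + 72370*(1/38822)) = 1/(-36700 + 36185/19411) = 1/(-712347515/19411) = -19411/712347515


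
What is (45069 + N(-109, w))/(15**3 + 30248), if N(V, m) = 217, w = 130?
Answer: 45286/33623 ≈ 1.3469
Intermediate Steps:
(45069 + N(-109, w))/(15**3 + 30248) = (45069 + 217)/(15**3 + 30248) = 45286/(3375 + 30248) = 45286/33623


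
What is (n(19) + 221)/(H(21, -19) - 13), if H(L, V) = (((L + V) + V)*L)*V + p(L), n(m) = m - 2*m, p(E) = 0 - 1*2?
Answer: 101/3384 ≈ 0.029846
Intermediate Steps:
p(E) = -2 (p(E) = 0 - 2 = -2)
n(m) = -m
H(L, V) = -2 + L*V*(L + 2*V) (H(L, V) = (((L + V) + V)*L)*V - 2 = ((L + 2*V)*L)*V - 2 = (L*(L + 2*V))*V - 2 = L*V*(L + 2*V) - 2 = -2 + L*V*(L + 2*V))
(n(19) + 221)/(H(21, -19) - 13) = (-1*19 + 221)/((-2 - 19*21**2 + 2*21*(-19)**2) - 13) = (-19 + 221)/((-2 - 19*441 + 2*21*361) - 13) = 202/((-2 - 8379 + 15162) - 13) = 202/(6781 - 13) = 202/6768 = 202*(1/6768) = 101/3384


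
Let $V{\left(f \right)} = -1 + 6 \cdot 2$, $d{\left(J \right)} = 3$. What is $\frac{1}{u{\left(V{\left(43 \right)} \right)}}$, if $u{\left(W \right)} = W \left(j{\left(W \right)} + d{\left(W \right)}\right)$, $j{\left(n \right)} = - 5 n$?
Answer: $- \frac{1}{572} \approx -0.0017483$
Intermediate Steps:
$V{\left(f \right)} = 11$ ($V{\left(f \right)} = -1 + 12 = 11$)
$u{\left(W \right)} = W \left(3 - 5 W\right)$ ($u{\left(W \right)} = W \left(- 5 W + 3\right) = W \left(3 - 5 W\right)$)
$\frac{1}{u{\left(V{\left(43 \right)} \right)}} = \frac{1}{11 \left(3 - 55\right)} = \frac{1}{11 \left(-52\right)} = \frac{1}{-572} = - \frac{1}{572}$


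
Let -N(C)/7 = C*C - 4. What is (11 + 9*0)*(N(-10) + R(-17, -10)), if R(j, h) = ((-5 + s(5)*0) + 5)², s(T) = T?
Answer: -7392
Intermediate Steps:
N(C) = 28 - 7*C² (N(C) = -7*(C*C - 4) = -7*(C² - 4) = -7*(-4 + C²) = 28 - 7*C²)
R(j, h) = 0 (R(j, h) = ((-5 + 5*0) + 5)² = ((-5 + 0) + 5)² = (-5 + 5)² = 0² = 0)
(11 + 9*0)*(N(-10) + R(-17, -10)) = (11 + 9*0)*((28 - 7*(-10)²) + 0) = (11 + 0)*((28 - 7*100) + 0) = 11*((28 - 700) + 0) = 11*(-672 + 0) = 11*(-672) = -7392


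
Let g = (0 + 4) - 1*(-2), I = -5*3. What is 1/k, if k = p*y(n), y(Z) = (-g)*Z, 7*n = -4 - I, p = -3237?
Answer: 7/213642 ≈ 3.2765e-5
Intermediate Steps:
I = -15
n = 11/7 (n = (-4 - 1*(-15))/7 = (-4 + 15)/7 = (⅐)*11 = 11/7 ≈ 1.5714)
g = 6 (g = 4 + 2 = 6)
y(Z) = -6*Z (y(Z) = (-1*6)*Z = -6*Z)
k = 213642/7 (k = -(-19422)*11/7 = -3237*(-66/7) = 213642/7 ≈ 30520.)
1/k = 1/(213642/7) = 7/213642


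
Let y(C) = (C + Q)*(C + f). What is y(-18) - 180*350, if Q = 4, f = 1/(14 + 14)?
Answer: -125497/2 ≈ -62749.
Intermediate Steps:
f = 1/28 ≈ 0.035714
y(C) = (4 + C)*(1/28 + C) (y(C) = (C + 4)*(C + 1/28) = (4 + C)*(1/28 + C))
y(-18) - 180*350 = (1/7 + (-18)**2 + (113/28)*(-18)) - 180*350 = (1/7 + 324 - 1017/14) - 63000 = 503/2 - 63000 = -125497/2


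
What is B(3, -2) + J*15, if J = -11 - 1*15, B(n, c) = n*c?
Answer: -396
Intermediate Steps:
B(n, c) = c*n
J = -26 (J = -11 - 15 = -26)
B(3, -2) + J*15 = -2*3 - 26*15 = -6 - 390 = -396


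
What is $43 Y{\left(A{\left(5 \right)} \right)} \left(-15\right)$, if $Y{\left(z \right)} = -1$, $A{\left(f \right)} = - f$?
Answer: $645$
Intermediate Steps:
$43 Y{\left(A{\left(5 \right)} \right)} \left(-15\right) = 43 \left(-1\right) \left(-15\right) = \left(-43\right) \left(-15\right) = 645$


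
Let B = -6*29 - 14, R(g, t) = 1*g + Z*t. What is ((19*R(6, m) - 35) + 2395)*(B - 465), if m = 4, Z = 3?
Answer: -1764406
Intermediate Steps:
R(g, t) = g + 3*t (R(g, t) = 1*g + 3*t = g + 3*t)
B = -188 (B = -174 - 14 = -188)
((19*R(6, m) - 35) + 2395)*(B - 465) = ((19*(6 + 3*4) - 35) + 2395)*(-188 - 465) = ((19*(6 + 12) - 35) + 2395)*(-653) = ((19*18 - 35) + 2395)*(-653) = ((342 - 35) + 2395)*(-653) = (307 + 2395)*(-653) = 2702*(-653) = -1764406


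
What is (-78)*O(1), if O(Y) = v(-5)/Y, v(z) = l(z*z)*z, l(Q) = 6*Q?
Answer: 58500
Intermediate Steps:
v(z) = 6*z³ (v(z) = (6*(z*z))*z = (6*z²)*z = 6*z³)
O(Y) = -750/Y (O(Y) = (6*(-5)³)/Y = (6*(-125))/Y = -750/Y)
(-78)*O(1) = (-78)*(-750/1) = (-13*6)*(-750*1) = -78*(-750) = 58500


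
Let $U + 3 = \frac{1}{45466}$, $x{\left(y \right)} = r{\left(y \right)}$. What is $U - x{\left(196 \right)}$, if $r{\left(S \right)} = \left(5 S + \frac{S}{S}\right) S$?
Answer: $- \frac{8742157013}{45466} \approx -1.9228 \cdot 10^{5}$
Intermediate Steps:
$r{\left(S \right)} = S \left(1 + 5 S\right)$ ($r{\left(S \right)} = \left(5 S + 1\right) S = \left(1 + 5 S\right) S = S \left(1 + 5 S\right)$)
$x{\left(y \right)} = y \left(1 + 5 y\right)$
$U = - \frac{136397}{45466}$ ($U = -3 + \frac{1}{45466} = - \frac{136397}{45466} \approx -3.0$)
$U - x{\left(196 \right)} = - \frac{136397}{45466} - 196 \left(1 + 5 \cdot 196\right) = - \frac{136397}{45466} - 196 \left(1 + 980\right) = - \frac{136397}{45466} - 196 \cdot 981 = - \frac{136397}{45466} - 192276 = - \frac{8742157013}{45466}$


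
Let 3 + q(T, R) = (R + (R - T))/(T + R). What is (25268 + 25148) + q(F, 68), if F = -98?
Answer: 252026/5 ≈ 50405.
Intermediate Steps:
q(T, R) = -3 + (-T + 2*R)/(R + T) (q(T, R) = -3 + (R + (R - T))/(T + R) = -3 + (-T + 2*R)/(R + T))
(25268 + 25148) + q(F, 68) = (25268 + 25148) + (-1*68 - 4*(-98))/(68 - 98) = 50416 + (-68 + 392)/(-30) = 50416 - 1/30*324 = 50416 - 54/5 = 252026/5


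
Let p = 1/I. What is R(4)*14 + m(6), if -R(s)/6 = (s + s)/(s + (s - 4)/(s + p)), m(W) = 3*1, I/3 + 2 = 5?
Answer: -165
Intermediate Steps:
I = 9 (I = -6 + 3*5 = -6 + 15 = 9)
m(W) = 3
p = 1/9 ≈ 0.11111
R(s) = -12*s/(s + (-4 + s)/(1/9 + s)) (R(s) = -6*(s + s)/(s + (s - 4)/(s + 1/9)) = -6*2*s/(s + (-4 + s)/(1/9 + s)) = -12*s/(s + (-4 + s)/(1/9 + s)))
R(4)*14 + m(6) = -12*4*(1 + 9*4)/(-36 + 9*4**2 + 10*4)*14 + 3 = -12*4*(1 + 36)/(-36 + 9*16 + 40)*14 + 3 = -12*4*37/(-36 + 144 + 40)*14 + 3 = -12*4*37/148*14 + 3 = -12*4*1/148*37*14 + 3 = -12*14 + 3 = -168 + 3 = -165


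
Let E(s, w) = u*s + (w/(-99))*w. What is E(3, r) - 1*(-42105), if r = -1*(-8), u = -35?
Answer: 4157936/99 ≈ 41999.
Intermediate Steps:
r = 8
E(s, w) = -35*s - w**2/99 (E(s, w) = -35*s + (w/(-99))*w = -35*s + (w*(-1/99))*w = -35*s + (-w/99)*w = -35*s - w**2/99)
E(3, r) - 1*(-42105) = (-35*3 - 1/99*8**2) - 1*(-42105) = (-105 - 1/99*64) + 42105 = (-105 - 64/99) + 42105 = -10459/99 + 42105 = 4157936/99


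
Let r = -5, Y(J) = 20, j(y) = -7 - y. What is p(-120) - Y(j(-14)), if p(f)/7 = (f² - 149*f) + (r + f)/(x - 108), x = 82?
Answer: 5875315/26 ≈ 2.2597e+5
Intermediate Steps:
p(f) = 35/26 + 7*f² - 27125*f/26 (p(f) = 7*((f² - 149*f) + (-5 + f)/(82 - 108)) = 7*((f² - 149*f) + (-5 + f)/(-26)) = 7*((f² - 149*f) + (-5 + f)*(-1/26)) = 7*((f² - 149*f) + (5/26 - f/26)) = 7*(5/26 + f² - 3875*f/26) = 35/26 + 7*f² - 27125*f/26)
p(-120) - Y(j(-14)) = (35/26 + 7*(-120)² - 27125/26*(-120)) - 1*20 = (35/26 + 7*14400 + 1627500/13) - 20 = (35/26 + 100800 + 1627500/13) - 20 = 5875835/26 - 20 = 5875315/26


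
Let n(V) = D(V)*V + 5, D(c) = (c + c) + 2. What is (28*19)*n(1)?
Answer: 4788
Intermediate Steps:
D(c) = 2 + 2*c (D(c) = 2*c + 2 = 2 + 2*c)
n(V) = 5 + V*(2 + 2*V) (n(V) = (2 + 2*V)*V + 5 = V*(2 + 2*V) + 5 = 5 + V*(2 + 2*V))
(28*19)*n(1) = (28*19)*(5 + 2*1*(1 + 1)) = 532*(5 + 2*1*2) = 532*(5 + 4) = 532*9 = 4788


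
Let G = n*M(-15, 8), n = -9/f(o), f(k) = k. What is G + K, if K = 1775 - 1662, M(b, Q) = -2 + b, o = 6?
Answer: 277/2 ≈ 138.50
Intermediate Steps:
n = -3/2 (n = -9/6 = -9*⅙ = -3/2 ≈ -1.5000)
K = 113
G = 51/2 (G = -3*(-2 - 15)/2 = -3/2*(-17) = 51/2 ≈ 25.500)
G + K = 51/2 + 113 = 277/2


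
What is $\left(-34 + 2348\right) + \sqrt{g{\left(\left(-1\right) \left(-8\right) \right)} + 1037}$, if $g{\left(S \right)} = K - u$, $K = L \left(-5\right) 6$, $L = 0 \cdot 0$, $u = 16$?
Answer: $2314 + \sqrt{1021} \approx 2346.0$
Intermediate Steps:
$L = 0$
$K = 0$ ($K = 0 \left(-5\right) 6 = 0 \cdot 6 = 0$)
$g{\left(S \right)} = -16$ ($g{\left(S \right)} = 0 - 16 = -16$)
$\left(-34 + 2348\right) + \sqrt{g{\left(\left(-1\right) \left(-8\right) \right)} + 1037} = \left(-34 + 2348\right) + \sqrt{-16 + 1037} = 2314 + \sqrt{1021}$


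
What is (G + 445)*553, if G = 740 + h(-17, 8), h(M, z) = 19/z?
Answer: 5252947/8 ≈ 6.5662e+5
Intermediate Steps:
G = 5939/8 (G = 740 + 19/8 = 5939/8 ≈ 742.38)
(G + 445)*553 = (5939/8 + 445)*553 = (9499/8)*553 = 5252947/8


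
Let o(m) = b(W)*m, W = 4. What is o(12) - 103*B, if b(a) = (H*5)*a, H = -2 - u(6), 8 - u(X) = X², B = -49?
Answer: 11287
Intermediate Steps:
u(X) = 8 - X²
H = 26 (H = -2 - (8 - 1*6²) = -2 - (8 - 1*36) = -2 - (8 - 36) = -2 - 1*(-28) = -2 + 28 = 26)
b(a) = 130*a (b(a) = (26*5)*a = 130*a)
o(m) = 520*m (o(m) = (130*4)*m = 520*m)
o(12) - 103*B = 520*12 - 103*(-49) = 6240 + 5047 = 11287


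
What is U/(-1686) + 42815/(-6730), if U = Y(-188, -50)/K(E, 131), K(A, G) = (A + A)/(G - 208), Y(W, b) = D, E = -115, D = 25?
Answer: -332315119/52195188 ≈ -6.3668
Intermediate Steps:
Y(W, b) = 25
K(A, G) = 2*A/(-208 + G) (K(A, G) = (2*A)/(-208 + G) = 2*A/(-208 + G))
U = 385/46 (U = 25/((2*(-115)/(-208 + 131))) = 25/((2*(-115)/(-77))) = 25/((2*(-115)*(-1/77))) = 25/(230/77) = 25*(77/230) = 385/46 ≈ 8.3696)
U/(-1686) + 42815/(-6730) = (385/46)/(-1686) + 42815/(-6730) = (385/46)*(-1/1686) + 42815*(-1/6730) = -385/77556 - 8563/1346 = -332315119/52195188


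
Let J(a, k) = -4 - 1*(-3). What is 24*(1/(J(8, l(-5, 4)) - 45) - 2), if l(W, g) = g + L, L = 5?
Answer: -1116/23 ≈ -48.522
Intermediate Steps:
l(W, g) = 5 + g (l(W, g) = g + 5 = 5 + g)
J(a, k) = -1 (J(a, k) = -4 + 3 = -1)
24*(1/(J(8, l(-5, 4)) - 45) - 2) = 24*(1/(-1 - 45) - 2) = 24*(1/(-46) - 2) = 24*(-1/46 - 2) = 24*(-93/46) = -1116/23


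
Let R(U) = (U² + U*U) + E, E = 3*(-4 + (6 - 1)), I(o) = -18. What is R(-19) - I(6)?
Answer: 743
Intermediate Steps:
E = 3 (E = 3*(-4 + 5) = 3*1 = 3)
R(U) = 3 + 2*U² (R(U) = (U² + U*U) + 3 = (U² + U²) + 3 = 2*U² + 3 = 3 + 2*U²)
R(-19) - I(6) = (3 + 2*(-19)²) - 1*(-18) = (3 + 2*361) + 18 = (3 + 722) + 18 = 725 + 18 = 743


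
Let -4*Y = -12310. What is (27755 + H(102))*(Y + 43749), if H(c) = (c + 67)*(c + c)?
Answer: 5828119843/2 ≈ 2.9141e+9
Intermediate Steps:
H(c) = 2*c*(67 + c) (H(c) = (67 + c)*(2*c) = 2*c*(67 + c))
Y = 6155/2 (Y = -1/4*(-12310) = 6155/2 ≈ 3077.5)
(27755 + H(102))*(Y + 43749) = (27755 + 2*102*(67 + 102))*(6155/2 + 43749) = (27755 + 2*102*169)*(93653/2) = (27755 + 34476)*(93653/2) = 62231*(93653/2) = 5828119843/2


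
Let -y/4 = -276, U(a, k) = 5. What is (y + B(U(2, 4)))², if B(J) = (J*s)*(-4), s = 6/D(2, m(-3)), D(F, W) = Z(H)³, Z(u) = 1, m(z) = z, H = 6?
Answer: 968256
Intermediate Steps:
y = 1104 (y = -4*(-276) = 1104)
D(F, W) = 1 (D(F, W) = 1³ = 1)
s = 6 (s = 6/1 = 6*1 = 6)
B(J) = -24*J (B(J) = (J*6)*(-4) = (6*J)*(-4) = -24*J)
(y + B(U(2, 4)))² = (1104 - 24*5)² = (1104 - 120)² = 984² = 968256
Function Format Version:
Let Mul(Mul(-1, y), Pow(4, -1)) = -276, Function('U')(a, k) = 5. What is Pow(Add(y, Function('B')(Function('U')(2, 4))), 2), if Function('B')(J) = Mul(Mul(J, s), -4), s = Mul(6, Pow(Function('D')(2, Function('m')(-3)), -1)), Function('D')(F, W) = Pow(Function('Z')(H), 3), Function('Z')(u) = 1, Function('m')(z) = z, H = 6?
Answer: 968256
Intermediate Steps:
y = 1104 (y = Mul(-4, -276) = 1104)
Function('D')(F, W) = 1 (Function('D')(F, W) = Pow(1, 3) = 1)
s = 6 (s = Mul(6, Pow(1, -1)) = Mul(6, 1) = 6)
Function('B')(J) = Mul(-24, J) (Function('B')(J) = Mul(Mul(J, 6), -4) = Mul(Mul(6, J), -4) = Mul(-24, J))
Pow(Add(y, Function('B')(Function('U')(2, 4))), 2) = Pow(Add(1104, Mul(-24, 5)), 2) = Pow(Add(1104, -120), 2) = Pow(984, 2) = 968256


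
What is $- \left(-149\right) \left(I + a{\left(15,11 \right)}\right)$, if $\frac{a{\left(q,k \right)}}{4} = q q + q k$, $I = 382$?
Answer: $289358$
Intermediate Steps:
$a{\left(q,k \right)} = 4 q^{2} + 4 k q$ ($a{\left(q,k \right)} = 4 \left(q q + q k\right) = 4 \left(q^{2} + k q\right) = 4 q^{2} + 4 k q$)
$- \left(-149\right) \left(I + a{\left(15,11 \right)}\right) = - \left(-149\right) \left(382 + 4 \cdot 15 \left(11 + 15\right)\right) = - \left(-149\right) \left(382 + 4 \cdot 15 \cdot 26\right) = - \left(-149\right) \left(382 + 1560\right) = - \left(-149\right) 1942 = \left(-1\right) \left(-289358\right) = 289358$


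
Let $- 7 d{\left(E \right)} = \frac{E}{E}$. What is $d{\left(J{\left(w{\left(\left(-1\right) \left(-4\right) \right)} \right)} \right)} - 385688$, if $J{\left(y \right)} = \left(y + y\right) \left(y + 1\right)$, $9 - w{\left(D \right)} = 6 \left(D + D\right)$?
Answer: $- \frac{2699817}{7} \approx -3.8569 \cdot 10^{5}$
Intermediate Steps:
$w{\left(D \right)} = 9 - 12 D$ ($w{\left(D \right)} = 9 - 6 \left(D + D\right) = 9 - 6 \cdot 2 D = 9 - 12 D$)
$J{\left(y \right)} = 2 y \left(1 + y\right)$
$d{\left(E \right)} = - \frac{1}{7}$ ($d{\left(E \right)} = - \frac{E \frac{1}{E}}{7} = \left(- \frac{1}{7}\right) 1 = - \frac{1}{7}$)
$d{\left(J{\left(w{\left(\left(-1\right) \left(-4\right) \right)} \right)} \right)} - 385688 = - \frac{1}{7} - 385688 = - \frac{2699817}{7}$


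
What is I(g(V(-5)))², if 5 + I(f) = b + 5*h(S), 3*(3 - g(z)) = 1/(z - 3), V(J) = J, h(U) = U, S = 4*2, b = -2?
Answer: 1089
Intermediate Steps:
S = 8
g(z) = 3 - 1/(3*(-3 + z)) (g(z) = 3 - 1/(3*(z - 3)) = 3 - 1/(3*(-3 + z)))
I(f) = 33 (I(f) = -5 + (-2 + 5*8) = -5 + (-2 + 40) = -5 + 38 = 33)
I(g(V(-5)))² = 33² = 1089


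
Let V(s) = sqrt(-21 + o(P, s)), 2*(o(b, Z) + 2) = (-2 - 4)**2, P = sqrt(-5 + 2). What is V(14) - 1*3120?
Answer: -3120 + I*sqrt(5) ≈ -3120.0 + 2.2361*I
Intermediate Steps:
P = I*sqrt(3) (P = sqrt(-3) = I*sqrt(3) ≈ 1.732*I)
o(b, Z) = 16 (o(b, Z) = -2 + (-2 - 4)**2/2 = -2 + (1/2)*(-6)**2 = -2 + (1/2)*36 = -2 + 18 = 16)
V(s) = I*sqrt(5) (V(s) = sqrt(-21 + 16) = sqrt(-5) = I*sqrt(5))
V(14) - 1*3120 = I*sqrt(5) - 1*3120 = I*sqrt(5) - 3120 = -3120 + I*sqrt(5)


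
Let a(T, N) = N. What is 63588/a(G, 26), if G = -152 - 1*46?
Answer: 31794/13 ≈ 2445.7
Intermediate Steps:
G = -198 (G = -152 - 46 = -198)
63588/a(G, 26) = 63588/26 = 63588*(1/26) = 31794/13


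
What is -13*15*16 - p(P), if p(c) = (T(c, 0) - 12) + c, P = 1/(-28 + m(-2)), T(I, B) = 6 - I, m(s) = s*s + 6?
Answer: -3114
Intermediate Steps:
m(s) = 6 + s² (m(s) = s² + 6 = 6 + s²)
P = -1/18 (P = 1/(-28 + (6 + (-2)²)) = 1/(-28 + (6 + 4)) = 1/(-28 + 10) = 1/(-18) = -1/18 ≈ -0.055556)
p(c) = -6 (p(c) = ((6 - c) - 12) + c = (-6 - c) + c = -6)
-13*15*16 - p(P) = -13*15*16 - 1*(-6) = -195*16 + 6 = -3120 + 6 = -3114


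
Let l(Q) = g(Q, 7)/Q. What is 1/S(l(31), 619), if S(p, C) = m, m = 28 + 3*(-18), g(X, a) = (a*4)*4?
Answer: -1/26 ≈ -0.038462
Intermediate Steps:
g(X, a) = 16*a (g(X, a) = (4*a)*4 = 16*a)
l(Q) = 112/Q (l(Q) = (16*7)/Q = 112/Q)
m = -26 (m = 28 - 54 = -26)
S(p, C) = -26
1/S(l(31), 619) = 1/(-26) = -1/26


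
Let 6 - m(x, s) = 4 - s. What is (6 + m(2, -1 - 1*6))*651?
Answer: 651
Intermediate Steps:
m(x, s) = 2 + s (m(x, s) = 6 - (4 - s) = 6 + (-4 + s) = 2 + s)
(6 + m(2, -1 - 1*6))*651 = (6 + (2 + (-1 - 1*6)))*651 = (6 + (2 + (-1 - 6)))*651 = (6 + (2 - 7))*651 = (6 - 5)*651 = 1*651 = 651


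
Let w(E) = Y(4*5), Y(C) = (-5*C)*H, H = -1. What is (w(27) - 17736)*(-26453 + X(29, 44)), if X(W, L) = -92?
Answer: 468147620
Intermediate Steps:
Y(C) = 5*C (Y(C) = -5*C*(-1) = 5*C)
w(E) = 100 (w(E) = 5*(4*5) = 5*20 = 100)
(w(27) - 17736)*(-26453 + X(29, 44)) = (100 - 17736)*(-26453 - 92) = -17636*(-26545) = 468147620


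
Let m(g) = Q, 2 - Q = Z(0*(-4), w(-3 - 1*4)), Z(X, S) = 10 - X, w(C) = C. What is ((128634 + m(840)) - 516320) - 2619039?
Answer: -3006733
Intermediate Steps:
Q = -8 (Q = 2 - (10 - 0*(-4)) = 2 - (10 - 1*0) = 2 - (10 + 0) = 2 - 1*10 = 2 - 10 = -8)
m(g) = -8
((128634 + m(840)) - 516320) - 2619039 = ((128634 - 8) - 516320) - 2619039 = (128626 - 516320) - 2619039 = -387694 - 2619039 = -3006733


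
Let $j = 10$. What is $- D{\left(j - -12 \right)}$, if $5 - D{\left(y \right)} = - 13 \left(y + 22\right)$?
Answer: $-577$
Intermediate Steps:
$D{\left(y \right)} = 291 + 13 y$ ($D{\left(y \right)} = 5 - - 13 \left(y + 22\right) = 5 - - 13 \left(22 + y\right) = 5 - \left(-286 - 13 y\right) = 5 + \left(286 + 13 y\right) = 291 + 13 y$)
$- D{\left(j - -12 \right)} = - (291 + 13 \left(10 - -12\right)) = - (291 + 13 \left(10 + 12\right)) = - (291 + 13 \cdot 22) = - (291 + 286) = \left(-1\right) 577 = -577$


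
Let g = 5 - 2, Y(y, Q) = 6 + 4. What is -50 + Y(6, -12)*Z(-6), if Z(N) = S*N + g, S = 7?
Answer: -440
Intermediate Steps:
Y(y, Q) = 10
g = 3
Z(N) = 3 + 7*N (Z(N) = 7*N + 3 = 3 + 7*N)
-50 + Y(6, -12)*Z(-6) = -50 + 10*(3 + 7*(-6)) = -50 + 10*(3 - 42) = -50 + 10*(-39) = -50 - 390 = -440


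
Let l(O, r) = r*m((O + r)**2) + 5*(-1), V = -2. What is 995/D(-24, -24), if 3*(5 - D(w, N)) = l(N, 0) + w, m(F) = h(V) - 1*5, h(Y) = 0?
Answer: 2985/44 ≈ 67.841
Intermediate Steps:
m(F) = -5 (m(F) = 0 - 1*5 = 0 - 5 = -5)
l(O, r) = -5 - 5*r (l(O, r) = r*(-5) + 5*(-1) = -5*r - 5 = -5 - 5*r)
D(w, N) = 20/3 - w/3 (D(w, N) = 5 - ((-5 - 5*0) + w)/3 = 5 - ((-5 + 0) + w)/3 = 5 - (-5 + w)/3 = 5 + (5/3 - w/3) = 20/3 - w/3)
995/D(-24, -24) = 995/(20/3 - 1/3*(-24)) = 995/(20/3 + 8) = 995/(44/3) = 995*(3/44) = 2985/44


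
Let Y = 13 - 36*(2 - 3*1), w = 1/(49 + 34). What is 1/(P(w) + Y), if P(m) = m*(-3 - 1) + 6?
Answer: 83/4561 ≈ 0.018198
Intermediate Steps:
w = 1/83 ≈ 0.012048
Y = 49 (Y = 13 - 36*(2 - 3) = 13 - 36*(-1) = 13 + 36 = 49)
P(m) = 6 - 4*m (P(m) = m*(-4) + 6 = -4*m + 6 = 6 - 4*m)
1/(P(w) + Y) = 1/((6 - 4*1/83) + 49) = 1/((6 - 4/83) + 49) = 1/(494/83 + 49) = 1/(4561/83) = 83/4561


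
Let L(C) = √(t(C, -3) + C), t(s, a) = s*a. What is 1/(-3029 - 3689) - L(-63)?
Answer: -1/6718 - 3*√14 ≈ -11.225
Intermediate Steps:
t(s, a) = a*s
L(C) = √2*√(-C) (L(C) = √(-3*C + C) = √(-2*C) = √2*√(-C))
1/(-3029 - 3689) - L(-63) = 1/(-3029 - 3689) - √2*√(-1*(-63)) = 1/(-6718) - √2*√63 = -1/6718 - √2*3*√7 = -1/6718 - 3*√14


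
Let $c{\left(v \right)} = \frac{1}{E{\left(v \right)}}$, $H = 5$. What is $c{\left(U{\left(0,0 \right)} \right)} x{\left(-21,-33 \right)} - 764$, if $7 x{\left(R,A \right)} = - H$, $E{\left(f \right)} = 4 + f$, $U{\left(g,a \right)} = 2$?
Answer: $- \frac{32093}{42} \approx -764.12$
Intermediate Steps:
$x{\left(R,A \right)} = - \frac{5}{7}$ ($x{\left(R,A \right)} = \frac{\left(-1\right) 5}{7} = \frac{1}{7} \left(-5\right) = - \frac{5}{7}$)
$c{\left(v \right)} = \frac{1}{4 + v}$
$c{\left(U{\left(0,0 \right)} \right)} x{\left(-21,-33 \right)} - 764 = \frac{1}{4 + 2} \left(- \frac{5}{7}\right) - 764 = \frac{1}{6} \left(- \frac{5}{7}\right) - 764 = - \frac{5}{42} - 764 = - \frac{32093}{42}$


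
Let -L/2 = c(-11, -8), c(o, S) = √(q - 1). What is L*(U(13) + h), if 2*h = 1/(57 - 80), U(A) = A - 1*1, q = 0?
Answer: -551*I/23 ≈ -23.957*I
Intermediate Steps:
c(o, S) = I (c(o, S) = √(0 - 1) = √(-1) = I)
U(A) = -1 + A (U(A) = A - 1 = -1 + A)
L = -2*I ≈ -2.0*I
h = -1/46 (h = 1/(2*(57 - 80)) = (½)/(-23) = (½)*(-1/23) = -1/46 ≈ -0.021739)
L*(U(13) + h) = (-2*I)*((-1 + 13) - 1/46) = (-2*I)*(12 - 1/46) = -2*I*(551/46) = -551*I/23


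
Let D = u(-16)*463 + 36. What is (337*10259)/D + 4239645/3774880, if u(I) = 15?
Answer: 2616085082557/5270487456 ≈ 496.36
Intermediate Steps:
D = 6981 (D = 15*463 + 36 = 6945 + 36 = 6981)
(337*10259)/D + 4239645/3774880 = (337*10259)/6981 + 4239645/3774880 = 3457283*(1/6981) + 4239645*(1/3774880) = 3457283/6981 + 847929/754976 = 2616085082557/5270487456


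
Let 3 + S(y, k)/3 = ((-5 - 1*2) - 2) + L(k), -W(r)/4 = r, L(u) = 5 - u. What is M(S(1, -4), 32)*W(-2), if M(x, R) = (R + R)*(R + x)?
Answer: 11776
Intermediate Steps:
W(r) = -4*r
S(y, k) = -21 - 3*k (S(y, k) = -9 + 3*(((-5 - 1*2) - 2) + (5 - k)) = -9 + 3*(((-5 - 2) - 2) + (5 - k)) = -9 + 3*((-7 - 2) + (5 - k)) = -9 + 3*(-9 + (5 - k)) = -9 + 3*(-4 - k) = -9 + (-12 - 3*k) = -21 - 3*k)
M(x, R) = 2*R*(R + x) (M(x, R) = (2*R)*(R + x) = 2*R*(R + x))
M(S(1, -4), 32)*W(-2) = (2*32*(32 + (-21 - 3*(-4))))*(-4*(-2)) = (2*32*(32 + (-21 + 12)))*8 = (2*32*(32 - 9))*8 = (2*32*23)*8 = 1472*8 = 11776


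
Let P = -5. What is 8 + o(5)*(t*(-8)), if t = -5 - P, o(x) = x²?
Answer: 8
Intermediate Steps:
t = 0 (t = -5 - 1*(-5) = -5 + 5 = 0)
8 + o(5)*(t*(-8)) = 8 + 5²*(0*(-8)) = 8 + 25*0 = 8 + 0 = 8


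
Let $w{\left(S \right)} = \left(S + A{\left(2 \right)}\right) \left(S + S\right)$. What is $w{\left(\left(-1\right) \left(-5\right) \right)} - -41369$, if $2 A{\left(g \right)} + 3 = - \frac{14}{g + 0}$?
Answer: $41369$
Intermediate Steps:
$A{\left(g \right)} = - \frac{3}{2} - \frac{7}{g}$ ($A{\left(g \right)} = - \frac{3}{2} + \frac{\left(-14\right) \frac{1}{g + 0}}{2} = - \frac{3}{2} + \frac{\left(-14\right) \frac{1}{g}}{2} = - \frac{3}{2} - \frac{7}{g}$)
$w{\left(S \right)} = 2 S \left(-5 + S\right)$ ($w{\left(S \right)} = \left(S - \left(\frac{3}{2} + \frac{7}{2}\right)\right) \left(S + S\right) = \left(S - 5\right) 2 S = \left(-5 + S\right) 2 S = 2 S \left(-5 + S\right)$)
$w{\left(\left(-1\right) \left(-5\right) \right)} - -41369 = 2 \left(\left(-1\right) \left(-5\right)\right) \left(-5 - -5\right) - -41369 = 2 \cdot 5 \left(-5 + 5\right) + 41369 = 2 \cdot 5 \cdot 0 + 41369 = 0 + 41369 = 41369$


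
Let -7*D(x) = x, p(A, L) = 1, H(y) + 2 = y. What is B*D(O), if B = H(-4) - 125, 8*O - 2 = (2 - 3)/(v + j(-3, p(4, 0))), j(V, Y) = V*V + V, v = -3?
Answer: 655/168 ≈ 3.8988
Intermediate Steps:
H(y) = -2 + y
j(V, Y) = V + V² (j(V, Y) = V² + V = V + V²)
O = 5/24 (O = ¼ + ((2 - 3)/(-3 - 3*(1 - 3)))/8 = ¼ + (-1/(-3 - 3*(-2)))/8 = ¼ + (-1/(-3 + 6))/8 = ¼ + (-1/3)/8 = ¼ + (-1*⅓)/8 = ¼ + (⅛)*(-⅓) = ¼ - 1/24 = 5/24 ≈ 0.20833)
D(x) = -x/7
B = -131 (B = (-2 - 4) - 125 = -6 - 125 = -131)
B*D(O) = -(-131)*5/(7*24) = -131*(-5/168) = 655/168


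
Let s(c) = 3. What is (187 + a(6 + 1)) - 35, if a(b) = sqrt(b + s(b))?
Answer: 152 + sqrt(10) ≈ 155.16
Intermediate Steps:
a(b) = sqrt(3 + b) (a(b) = sqrt(b + 3) = sqrt(3 + b))
(187 + a(6 + 1)) - 35 = (187 + sqrt(3 + (6 + 1))) - 35 = (187 + sqrt(3 + 7)) - 35 = (187 + sqrt(10)) - 35 = 152 + sqrt(10)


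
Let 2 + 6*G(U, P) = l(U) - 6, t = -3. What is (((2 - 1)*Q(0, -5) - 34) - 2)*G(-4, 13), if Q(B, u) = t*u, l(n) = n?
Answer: 42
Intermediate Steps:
Q(B, u) = -3*u
G(U, P) = -4/3 + U/6 (G(U, P) = -⅓ + (U - 6)/6 = -⅓ + (-6 + U)/6 = -⅓ + (-1 + U/6) = -4/3 + U/6)
(((2 - 1)*Q(0, -5) - 34) - 2)*G(-4, 13) = (((2 - 1)*(-3*(-5)) - 34) - 2)*(-4/3 + (⅙)*(-4)) = ((1*15 - 34) - 2)*(-4/3 - ⅔) = ((15 - 34) - 2)*(-2) = (-19 - 2)*(-2) = -21*(-2) = 42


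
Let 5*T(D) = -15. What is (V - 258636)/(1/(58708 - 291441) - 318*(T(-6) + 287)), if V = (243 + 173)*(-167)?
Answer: 76361559164/21018582697 ≈ 3.6330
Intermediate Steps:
T(D) = -3 (T(D) = (1/5)*(-15) = -3)
V = -69472 (V = 416*(-167) = -69472)
(V - 258636)/(1/(58708 - 291441) - 318*(T(-6) + 287)) = (-69472 - 258636)/(1/(58708 - 291441) - 318*(-3 + 287)) = -328108/(1/(-232733) - 318*284) = -328108/(-1/232733 - 90312) = -328108/(-21018582697/232733) = -328108*(-232733/21018582697) = 76361559164/21018582697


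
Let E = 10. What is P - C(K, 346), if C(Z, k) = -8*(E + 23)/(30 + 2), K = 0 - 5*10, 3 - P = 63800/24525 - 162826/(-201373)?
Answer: 6195066277/790187652 ≈ 7.8400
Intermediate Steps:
P = -80995463/197546913 (P = 3 - (63800/24525 - 162826/(-201373)) = 3 - (63800*(1/24525) - 162826*(-1/201373)) = 3 - (2552/981 + 162826/201373) = 3 - 1*673636202/197546913 = 3 - 673636202/197546913 = -80995463/197546913 ≈ -0.41001)
K = -50 (K = 0 - 50 = -50)
C(Z, k) = -33/4 (C(Z, k) = -8*(10 + 23)/(30 + 2) = -264/32 = -8*33/32 = -33/4)
P - C(K, 346) = -80995463/197546913 - 1*(-33/4) = -80995463/197546913 + 33/4 = 6195066277/790187652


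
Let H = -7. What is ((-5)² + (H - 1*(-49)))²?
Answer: 4489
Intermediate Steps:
((-5)² + (H - 1*(-49)))² = ((-5)² + (-7 - 1*(-49)))² = (25 + (-7 + 49))² = (25 + 42)² = 67² = 4489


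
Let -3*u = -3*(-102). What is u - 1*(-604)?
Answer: 502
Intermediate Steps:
u = -102 (u = -(-1)*(-102) = -⅓*306 = -102)
u - 1*(-604) = -102 - 1*(-604) = -102 + 604 = 502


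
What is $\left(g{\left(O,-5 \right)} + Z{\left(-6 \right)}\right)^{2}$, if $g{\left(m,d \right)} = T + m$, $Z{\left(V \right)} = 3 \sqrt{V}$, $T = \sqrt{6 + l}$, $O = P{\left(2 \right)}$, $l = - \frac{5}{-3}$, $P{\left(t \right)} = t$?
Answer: $\frac{\left(6 + \sqrt{69} + 9 i \sqrt{6}\right)^{2}}{9} \approx -31.258 + 70.088 i$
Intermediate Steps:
$l = \frac{5}{3}$ ($l = \left(-5\right) \left(- \frac{1}{3}\right) = \frac{5}{3} \approx 1.6667$)
$O = 2$
$T = \frac{\sqrt{69}}{3}$ ($T = \sqrt{6 + \frac{5}{3}} = \sqrt{\frac{23}{3}} = \frac{\sqrt{69}}{3} \approx 2.7689$)
$g{\left(m,d \right)} = m + \frac{\sqrt{69}}{3}$ ($g{\left(m,d \right)} = \frac{\sqrt{69}}{3} + m = m + \frac{\sqrt{69}}{3}$)
$\left(g{\left(O,-5 \right)} + Z{\left(-6 \right)}\right)^{2} = \left(\left(2 + \frac{\sqrt{69}}{3}\right) + 3 \sqrt{-6}\right)^{2} = \left(\left(2 + \frac{\sqrt{69}}{3}\right) + 3 i \sqrt{6}\right)^{2} = \left(2 + \frac{\sqrt{69}}{3} + 3 i \sqrt{6}\right)^{2}$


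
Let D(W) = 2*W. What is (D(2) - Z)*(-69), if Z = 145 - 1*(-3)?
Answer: 9936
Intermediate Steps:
Z = 148 (Z = 145 + 3 = 148)
(D(2) - Z)*(-69) = (2*2 - 1*148)*(-69) = (4 - 148)*(-69) = -144*(-69) = 9936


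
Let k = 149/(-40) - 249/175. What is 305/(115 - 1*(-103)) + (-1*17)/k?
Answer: 7386535/1571126 ≈ 4.7014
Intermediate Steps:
k = -7207/1400 (k = 149*(-1/40) - 249*1/175 = -149/40 - 249/175 = -7207/1400 ≈ -5.1479)
305/(115 - 1*(-103)) + (-1*17)/k = 305/(115 - 1*(-103)) + (-1*17)/(-7207/1400) = 305/(115 + 103) - 17*(-1400/7207) = 305/218 + 23800/7207 = 7386535/1571126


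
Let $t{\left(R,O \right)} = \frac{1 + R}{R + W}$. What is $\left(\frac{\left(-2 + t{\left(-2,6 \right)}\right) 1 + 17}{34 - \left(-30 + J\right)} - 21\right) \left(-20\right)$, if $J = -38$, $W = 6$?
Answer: $\frac{42545}{102} \approx 417.11$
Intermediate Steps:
$t{\left(R,O \right)} = \frac{1 + R}{6 + R}$ ($t{\left(R,O \right)} = \frac{1 + R}{R + 6} = \frac{1 + R}{6 + R}$)
$\left(\frac{\left(-2 + t{\left(-2,6 \right)}\right) 1 + 17}{34 - \left(-30 + J\right)} - 21\right) \left(-20\right) = \left(\frac{\left(-2 + \frac{1 - 2}{6 - 2}\right) 1 + 17}{34 + \left(30 - -38\right)} - 21\right) \left(-20\right) = \left(\frac{\left(-2 + \frac{1}{4} \left(-1\right)\right) 1 + 17}{34 + \left(30 + 38\right)} - 21\right) \left(-20\right) = \left(\frac{\left(-2 + \frac{1}{4} \left(-1\right)\right) 1 + 17}{34 + 68} - 21\right) \left(-20\right) = \left(\frac{\left(-2 - \frac{1}{4}\right) 1 + 17}{102} - 21\right) \left(-20\right) = \left(\left(\left(- \frac{9}{4}\right) 1 + 17\right) \frac{1}{102} - 21\right) \left(-20\right) = \left(\left(- \frac{9}{4} + 17\right) \frac{1}{102} - 21\right) \left(-20\right) = \left(\frac{59}{4} \cdot \frac{1}{102} - 21\right) \left(-20\right) = \left(\frac{59}{408} - 21\right) \left(-20\right) = \left(- \frac{8509}{408}\right) \left(-20\right) = \frac{42545}{102}$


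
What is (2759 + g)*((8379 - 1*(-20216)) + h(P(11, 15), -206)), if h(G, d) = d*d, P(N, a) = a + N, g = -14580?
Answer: -839657451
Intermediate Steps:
P(N, a) = N + a
h(G, d) = d²
(2759 + g)*((8379 - 1*(-20216)) + h(P(11, 15), -206)) = (2759 - 14580)*((8379 - 1*(-20216)) + (-206)²) = -11821*((8379 + 20216) + 42436) = -11821*(28595 + 42436) = -11821*71031 = -839657451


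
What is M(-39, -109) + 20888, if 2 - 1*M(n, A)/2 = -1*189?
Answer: 21270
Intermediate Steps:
M(n, A) = 382 (M(n, A) = 4 - (-2)*189 = 4 - 2*(-189) = 4 + 378 = 382)
M(-39, -109) + 20888 = 382 + 20888 = 21270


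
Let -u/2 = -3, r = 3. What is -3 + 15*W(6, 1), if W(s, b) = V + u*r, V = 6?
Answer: 357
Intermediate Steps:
u = 6 (u = -2*(-3) = 6)
W(s, b) = 24 (W(s, b) = 6 + 6*3 = 6 + 18 = 24)
-3 + 15*W(6, 1) = -3 + 15*24 = -3 + 360 = 357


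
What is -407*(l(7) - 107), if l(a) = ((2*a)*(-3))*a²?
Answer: 881155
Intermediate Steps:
l(a) = -6*a³ (l(a) = (-6*a)*a² = -6*a³)
-407*(l(7) - 107) = -407*(-6*7³ - 107) = -407*(-6*343 - 107) = -407*(-2058 - 107) = -407*(-2165) = 881155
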